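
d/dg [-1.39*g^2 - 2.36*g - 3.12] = -2.78*g - 2.36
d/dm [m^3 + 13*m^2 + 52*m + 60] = 3*m^2 + 26*m + 52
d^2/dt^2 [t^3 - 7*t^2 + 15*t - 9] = 6*t - 14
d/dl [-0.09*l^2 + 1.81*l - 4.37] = 1.81 - 0.18*l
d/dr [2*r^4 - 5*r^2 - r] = 8*r^3 - 10*r - 1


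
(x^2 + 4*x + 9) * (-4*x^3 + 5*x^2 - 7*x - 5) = -4*x^5 - 11*x^4 - 23*x^3 + 12*x^2 - 83*x - 45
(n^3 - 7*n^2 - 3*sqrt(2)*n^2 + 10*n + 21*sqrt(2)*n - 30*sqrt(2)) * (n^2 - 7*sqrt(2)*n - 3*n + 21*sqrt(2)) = n^5 - 10*sqrt(2)*n^4 - 10*n^4 + 73*n^3 + 100*sqrt(2)*n^3 - 450*n^2 - 310*sqrt(2)*n^2 + 300*sqrt(2)*n + 1302*n - 1260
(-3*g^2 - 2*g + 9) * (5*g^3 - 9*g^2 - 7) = -15*g^5 + 17*g^4 + 63*g^3 - 60*g^2 + 14*g - 63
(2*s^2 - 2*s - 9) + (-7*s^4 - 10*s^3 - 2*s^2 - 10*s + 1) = -7*s^4 - 10*s^3 - 12*s - 8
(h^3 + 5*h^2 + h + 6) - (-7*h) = h^3 + 5*h^2 + 8*h + 6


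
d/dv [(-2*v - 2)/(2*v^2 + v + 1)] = 4*v*(v + 2)/(4*v^4 + 4*v^3 + 5*v^2 + 2*v + 1)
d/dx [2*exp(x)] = 2*exp(x)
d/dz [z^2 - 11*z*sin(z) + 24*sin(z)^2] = -11*z*cos(z) + 2*z - 11*sin(z) + 24*sin(2*z)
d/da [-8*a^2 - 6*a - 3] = -16*a - 6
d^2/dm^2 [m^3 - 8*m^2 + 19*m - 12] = 6*m - 16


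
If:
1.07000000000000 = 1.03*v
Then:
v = 1.04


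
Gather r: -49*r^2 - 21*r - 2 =-49*r^2 - 21*r - 2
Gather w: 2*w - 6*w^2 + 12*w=-6*w^2 + 14*w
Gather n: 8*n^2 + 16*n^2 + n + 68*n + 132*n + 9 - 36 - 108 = 24*n^2 + 201*n - 135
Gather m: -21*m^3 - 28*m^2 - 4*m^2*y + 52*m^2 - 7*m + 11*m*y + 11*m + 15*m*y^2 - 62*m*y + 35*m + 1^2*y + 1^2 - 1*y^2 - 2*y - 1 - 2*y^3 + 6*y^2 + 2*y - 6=-21*m^3 + m^2*(24 - 4*y) + m*(15*y^2 - 51*y + 39) - 2*y^3 + 5*y^2 + y - 6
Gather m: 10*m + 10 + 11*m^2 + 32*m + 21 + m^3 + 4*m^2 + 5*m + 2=m^3 + 15*m^2 + 47*m + 33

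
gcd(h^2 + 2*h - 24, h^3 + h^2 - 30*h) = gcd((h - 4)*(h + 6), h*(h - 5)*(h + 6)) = h + 6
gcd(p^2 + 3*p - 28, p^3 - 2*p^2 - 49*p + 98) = p + 7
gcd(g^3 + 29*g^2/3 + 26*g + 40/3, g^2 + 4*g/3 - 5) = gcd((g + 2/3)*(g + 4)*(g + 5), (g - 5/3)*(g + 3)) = 1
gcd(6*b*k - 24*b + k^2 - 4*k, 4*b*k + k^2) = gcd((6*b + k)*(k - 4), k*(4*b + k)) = 1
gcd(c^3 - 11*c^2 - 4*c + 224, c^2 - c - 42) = c - 7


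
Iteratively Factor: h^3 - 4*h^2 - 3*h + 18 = (h + 2)*(h^2 - 6*h + 9) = (h - 3)*(h + 2)*(h - 3)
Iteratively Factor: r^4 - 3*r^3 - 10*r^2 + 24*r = (r)*(r^3 - 3*r^2 - 10*r + 24) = r*(r + 3)*(r^2 - 6*r + 8) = r*(r - 4)*(r + 3)*(r - 2)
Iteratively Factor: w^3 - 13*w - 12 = (w + 1)*(w^2 - w - 12) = (w + 1)*(w + 3)*(w - 4)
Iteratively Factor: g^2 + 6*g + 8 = (g + 4)*(g + 2)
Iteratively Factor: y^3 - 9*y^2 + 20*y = (y - 4)*(y^2 - 5*y) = y*(y - 4)*(y - 5)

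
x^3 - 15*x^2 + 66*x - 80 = (x - 8)*(x - 5)*(x - 2)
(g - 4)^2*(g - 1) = g^3 - 9*g^2 + 24*g - 16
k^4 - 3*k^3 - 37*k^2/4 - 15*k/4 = k*(k - 5)*(k + 1/2)*(k + 3/2)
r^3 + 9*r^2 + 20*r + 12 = (r + 1)*(r + 2)*(r + 6)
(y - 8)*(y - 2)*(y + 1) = y^3 - 9*y^2 + 6*y + 16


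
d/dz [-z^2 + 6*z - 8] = 6 - 2*z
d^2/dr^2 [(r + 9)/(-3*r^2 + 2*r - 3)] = 2*(-4*(r + 9)*(3*r - 1)^2 + (9*r + 25)*(3*r^2 - 2*r + 3))/(3*r^2 - 2*r + 3)^3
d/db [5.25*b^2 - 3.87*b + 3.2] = 10.5*b - 3.87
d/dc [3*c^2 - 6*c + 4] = 6*c - 6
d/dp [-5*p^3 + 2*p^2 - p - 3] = -15*p^2 + 4*p - 1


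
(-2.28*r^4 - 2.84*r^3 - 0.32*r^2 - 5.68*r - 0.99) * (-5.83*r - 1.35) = 13.2924*r^5 + 19.6352*r^4 + 5.6996*r^3 + 33.5464*r^2 + 13.4397*r + 1.3365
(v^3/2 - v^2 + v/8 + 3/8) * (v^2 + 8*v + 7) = v^5/2 + 3*v^4 - 35*v^3/8 - 45*v^2/8 + 31*v/8 + 21/8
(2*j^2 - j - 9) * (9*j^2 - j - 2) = 18*j^4 - 11*j^3 - 84*j^2 + 11*j + 18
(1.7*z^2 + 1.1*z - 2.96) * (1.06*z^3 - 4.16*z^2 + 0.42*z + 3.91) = 1.802*z^5 - 5.906*z^4 - 6.9996*z^3 + 19.4226*z^2 + 3.0578*z - 11.5736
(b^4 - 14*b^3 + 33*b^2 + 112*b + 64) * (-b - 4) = -b^5 + 10*b^4 + 23*b^3 - 244*b^2 - 512*b - 256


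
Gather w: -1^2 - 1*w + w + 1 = 0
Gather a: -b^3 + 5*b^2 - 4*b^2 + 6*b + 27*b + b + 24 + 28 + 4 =-b^3 + b^2 + 34*b + 56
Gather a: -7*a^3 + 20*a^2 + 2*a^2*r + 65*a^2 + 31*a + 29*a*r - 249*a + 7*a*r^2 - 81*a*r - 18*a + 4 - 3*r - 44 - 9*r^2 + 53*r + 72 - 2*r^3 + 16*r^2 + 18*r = -7*a^3 + a^2*(2*r + 85) + a*(7*r^2 - 52*r - 236) - 2*r^3 + 7*r^2 + 68*r + 32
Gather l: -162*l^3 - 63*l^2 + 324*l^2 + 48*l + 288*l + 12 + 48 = -162*l^3 + 261*l^2 + 336*l + 60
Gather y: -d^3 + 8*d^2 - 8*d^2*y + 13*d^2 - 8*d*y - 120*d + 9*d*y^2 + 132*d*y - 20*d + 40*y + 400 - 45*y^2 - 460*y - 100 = -d^3 + 21*d^2 - 140*d + y^2*(9*d - 45) + y*(-8*d^2 + 124*d - 420) + 300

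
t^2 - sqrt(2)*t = t*(t - sqrt(2))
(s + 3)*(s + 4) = s^2 + 7*s + 12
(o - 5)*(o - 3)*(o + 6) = o^3 - 2*o^2 - 33*o + 90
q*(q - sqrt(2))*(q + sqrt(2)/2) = q^3 - sqrt(2)*q^2/2 - q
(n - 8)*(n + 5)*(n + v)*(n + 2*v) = n^4 + 3*n^3*v - 3*n^3 + 2*n^2*v^2 - 9*n^2*v - 40*n^2 - 6*n*v^2 - 120*n*v - 80*v^2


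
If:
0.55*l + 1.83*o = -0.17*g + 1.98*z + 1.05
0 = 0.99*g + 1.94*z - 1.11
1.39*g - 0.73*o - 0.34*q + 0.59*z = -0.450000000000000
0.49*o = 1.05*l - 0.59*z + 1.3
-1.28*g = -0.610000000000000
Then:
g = 0.48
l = -0.56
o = 1.05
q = 1.58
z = 0.33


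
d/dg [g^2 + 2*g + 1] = 2*g + 2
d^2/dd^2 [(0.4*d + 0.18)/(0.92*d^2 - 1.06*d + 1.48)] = ((0.5168 - 2.208*d)*(0.92*d^2 - 1.06*d + 1.48) + (0.4*d + 0.18)*(1.84*d - 1.06)*(3.68*d - 2.12))/(0.92*d^2 - 1.06*d + 1.48)^3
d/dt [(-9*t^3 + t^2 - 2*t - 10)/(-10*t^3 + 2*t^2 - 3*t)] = (-8*t^4 + 14*t^3 - 299*t^2 + 40*t - 30)/(t^2*(100*t^4 - 40*t^3 + 64*t^2 - 12*t + 9))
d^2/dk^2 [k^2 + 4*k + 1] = 2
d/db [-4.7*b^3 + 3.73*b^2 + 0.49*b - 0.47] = -14.1*b^2 + 7.46*b + 0.49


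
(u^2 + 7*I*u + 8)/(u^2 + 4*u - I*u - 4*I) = (u + 8*I)/(u + 4)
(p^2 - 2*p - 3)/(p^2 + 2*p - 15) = (p + 1)/(p + 5)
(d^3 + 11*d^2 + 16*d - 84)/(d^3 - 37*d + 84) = (d^2 + 4*d - 12)/(d^2 - 7*d + 12)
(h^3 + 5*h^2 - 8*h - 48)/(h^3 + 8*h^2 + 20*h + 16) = (h^2 + h - 12)/(h^2 + 4*h + 4)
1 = 1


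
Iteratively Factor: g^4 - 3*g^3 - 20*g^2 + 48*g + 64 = (g - 4)*(g^3 + g^2 - 16*g - 16) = (g - 4)*(g + 1)*(g^2 - 16) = (g - 4)^2*(g + 1)*(g + 4)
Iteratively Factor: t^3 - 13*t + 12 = (t + 4)*(t^2 - 4*t + 3) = (t - 3)*(t + 4)*(t - 1)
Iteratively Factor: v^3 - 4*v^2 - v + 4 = (v + 1)*(v^2 - 5*v + 4) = (v - 1)*(v + 1)*(v - 4)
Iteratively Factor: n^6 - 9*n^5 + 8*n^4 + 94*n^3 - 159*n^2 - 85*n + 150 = (n - 1)*(n^5 - 8*n^4 + 94*n^2 - 65*n - 150) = (n - 2)*(n - 1)*(n^4 - 6*n^3 - 12*n^2 + 70*n + 75) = (n - 2)*(n - 1)*(n + 1)*(n^3 - 7*n^2 - 5*n + 75) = (n - 5)*(n - 2)*(n - 1)*(n + 1)*(n^2 - 2*n - 15) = (n - 5)^2*(n - 2)*(n - 1)*(n + 1)*(n + 3)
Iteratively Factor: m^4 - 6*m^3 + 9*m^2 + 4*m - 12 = (m + 1)*(m^3 - 7*m^2 + 16*m - 12) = (m - 2)*(m + 1)*(m^2 - 5*m + 6) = (m - 2)^2*(m + 1)*(m - 3)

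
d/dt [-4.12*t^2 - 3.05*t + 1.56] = -8.24*t - 3.05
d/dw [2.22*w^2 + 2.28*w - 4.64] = 4.44*w + 2.28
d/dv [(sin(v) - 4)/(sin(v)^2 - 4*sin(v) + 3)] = (8*sin(v) + cos(v)^2 - 14)*cos(v)/(sin(v)^2 - 4*sin(v) + 3)^2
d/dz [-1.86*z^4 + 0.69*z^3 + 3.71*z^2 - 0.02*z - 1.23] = -7.44*z^3 + 2.07*z^2 + 7.42*z - 0.02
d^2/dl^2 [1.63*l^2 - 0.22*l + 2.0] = 3.26000000000000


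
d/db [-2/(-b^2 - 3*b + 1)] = 2*(-2*b - 3)/(b^2 + 3*b - 1)^2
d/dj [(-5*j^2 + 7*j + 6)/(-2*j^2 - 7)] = (14*j^2 + 94*j - 49)/(4*j^4 + 28*j^2 + 49)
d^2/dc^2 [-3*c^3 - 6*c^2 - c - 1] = -18*c - 12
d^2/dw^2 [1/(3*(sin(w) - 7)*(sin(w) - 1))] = (-13*sin(w) + sin(3*w) - 10*cos(2*w) - 104)/(3*(sin(w) - 7)^3*(sin(w) - 1)^2)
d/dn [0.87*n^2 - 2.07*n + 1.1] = 1.74*n - 2.07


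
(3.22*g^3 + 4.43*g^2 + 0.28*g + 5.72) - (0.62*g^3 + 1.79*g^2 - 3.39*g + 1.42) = 2.6*g^3 + 2.64*g^2 + 3.67*g + 4.3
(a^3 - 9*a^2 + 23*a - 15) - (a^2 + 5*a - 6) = a^3 - 10*a^2 + 18*a - 9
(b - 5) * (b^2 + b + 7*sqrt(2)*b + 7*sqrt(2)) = b^3 - 4*b^2 + 7*sqrt(2)*b^2 - 28*sqrt(2)*b - 5*b - 35*sqrt(2)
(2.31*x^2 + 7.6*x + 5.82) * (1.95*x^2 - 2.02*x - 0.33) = 4.5045*x^4 + 10.1538*x^3 - 4.7653*x^2 - 14.2644*x - 1.9206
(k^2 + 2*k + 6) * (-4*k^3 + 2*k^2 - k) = -4*k^5 - 6*k^4 - 21*k^3 + 10*k^2 - 6*k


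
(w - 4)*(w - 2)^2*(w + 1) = w^4 - 7*w^3 + 12*w^2 + 4*w - 16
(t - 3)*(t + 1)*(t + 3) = t^3 + t^2 - 9*t - 9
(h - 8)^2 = h^2 - 16*h + 64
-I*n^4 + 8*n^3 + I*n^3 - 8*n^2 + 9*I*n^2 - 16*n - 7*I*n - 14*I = (n - 2)*(n + 1)*(n + 7*I)*(-I*n + 1)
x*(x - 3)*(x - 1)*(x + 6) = x^4 + 2*x^3 - 21*x^2 + 18*x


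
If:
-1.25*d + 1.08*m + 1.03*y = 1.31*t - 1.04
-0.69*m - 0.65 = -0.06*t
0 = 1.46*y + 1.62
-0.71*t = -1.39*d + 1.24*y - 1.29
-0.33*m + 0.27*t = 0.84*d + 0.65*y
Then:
No Solution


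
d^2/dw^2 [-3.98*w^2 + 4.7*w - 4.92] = -7.96000000000000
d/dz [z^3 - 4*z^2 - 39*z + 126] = 3*z^2 - 8*z - 39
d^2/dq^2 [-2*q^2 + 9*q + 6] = -4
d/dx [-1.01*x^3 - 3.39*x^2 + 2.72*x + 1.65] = -3.03*x^2 - 6.78*x + 2.72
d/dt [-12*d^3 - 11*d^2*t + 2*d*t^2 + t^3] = -11*d^2 + 4*d*t + 3*t^2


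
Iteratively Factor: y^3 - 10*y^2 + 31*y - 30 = (y - 5)*(y^2 - 5*y + 6) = (y - 5)*(y - 3)*(y - 2)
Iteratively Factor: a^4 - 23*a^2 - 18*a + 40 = (a + 4)*(a^3 - 4*a^2 - 7*a + 10) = (a + 2)*(a + 4)*(a^2 - 6*a + 5) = (a - 1)*(a + 2)*(a + 4)*(a - 5)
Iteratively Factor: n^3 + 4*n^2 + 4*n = (n)*(n^2 + 4*n + 4) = n*(n + 2)*(n + 2)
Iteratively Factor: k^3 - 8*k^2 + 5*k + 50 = (k - 5)*(k^2 - 3*k - 10) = (k - 5)*(k + 2)*(k - 5)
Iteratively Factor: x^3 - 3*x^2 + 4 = (x - 2)*(x^2 - x - 2) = (x - 2)*(x + 1)*(x - 2)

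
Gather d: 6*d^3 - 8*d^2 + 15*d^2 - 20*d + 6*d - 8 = 6*d^3 + 7*d^2 - 14*d - 8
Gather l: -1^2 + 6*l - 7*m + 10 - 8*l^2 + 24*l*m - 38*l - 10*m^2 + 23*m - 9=-8*l^2 + l*(24*m - 32) - 10*m^2 + 16*m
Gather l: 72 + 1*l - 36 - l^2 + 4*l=-l^2 + 5*l + 36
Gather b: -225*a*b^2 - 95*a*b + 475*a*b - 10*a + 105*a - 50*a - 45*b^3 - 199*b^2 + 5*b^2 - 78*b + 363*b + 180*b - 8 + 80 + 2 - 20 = 45*a - 45*b^3 + b^2*(-225*a - 194) + b*(380*a + 465) + 54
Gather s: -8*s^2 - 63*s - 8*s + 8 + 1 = -8*s^2 - 71*s + 9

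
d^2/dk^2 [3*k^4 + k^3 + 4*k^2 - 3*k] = 36*k^2 + 6*k + 8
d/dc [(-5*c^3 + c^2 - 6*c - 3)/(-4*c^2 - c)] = (20*c^4 + 10*c^3 - 25*c^2 - 24*c - 3)/(c^2*(16*c^2 + 8*c + 1))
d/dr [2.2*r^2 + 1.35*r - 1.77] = 4.4*r + 1.35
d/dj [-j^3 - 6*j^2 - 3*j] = -3*j^2 - 12*j - 3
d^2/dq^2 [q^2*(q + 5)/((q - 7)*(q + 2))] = 8*(16*q^3 + 105*q^2 + 147*q + 245)/(q^6 - 15*q^5 + 33*q^4 + 295*q^3 - 462*q^2 - 2940*q - 2744)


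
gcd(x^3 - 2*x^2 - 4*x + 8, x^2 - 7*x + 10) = x - 2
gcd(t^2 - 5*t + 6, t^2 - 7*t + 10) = t - 2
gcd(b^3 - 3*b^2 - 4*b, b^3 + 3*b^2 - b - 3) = b + 1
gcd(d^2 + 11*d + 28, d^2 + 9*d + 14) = d + 7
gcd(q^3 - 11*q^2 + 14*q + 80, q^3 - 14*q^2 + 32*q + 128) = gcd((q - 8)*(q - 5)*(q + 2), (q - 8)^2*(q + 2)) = q^2 - 6*q - 16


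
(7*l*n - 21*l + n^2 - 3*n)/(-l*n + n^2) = (-7*l*n + 21*l - n^2 + 3*n)/(n*(l - n))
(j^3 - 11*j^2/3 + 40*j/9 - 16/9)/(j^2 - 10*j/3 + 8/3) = (3*j^2 - 7*j + 4)/(3*(j - 2))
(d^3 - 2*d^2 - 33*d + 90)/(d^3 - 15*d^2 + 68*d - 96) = (d^2 + d - 30)/(d^2 - 12*d + 32)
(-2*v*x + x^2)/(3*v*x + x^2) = (-2*v + x)/(3*v + x)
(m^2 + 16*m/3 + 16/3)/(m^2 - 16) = (m + 4/3)/(m - 4)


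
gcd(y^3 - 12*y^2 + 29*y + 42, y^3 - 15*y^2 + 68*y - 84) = y^2 - 13*y + 42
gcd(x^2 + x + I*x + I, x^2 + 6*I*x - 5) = x + I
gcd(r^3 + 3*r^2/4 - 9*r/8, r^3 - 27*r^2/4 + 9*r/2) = r^2 - 3*r/4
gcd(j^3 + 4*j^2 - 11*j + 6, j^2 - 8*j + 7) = j - 1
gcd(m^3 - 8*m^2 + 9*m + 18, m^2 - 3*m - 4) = m + 1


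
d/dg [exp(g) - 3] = exp(g)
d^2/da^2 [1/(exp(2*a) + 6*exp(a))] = 2*(4*(exp(a) + 3)^2 - (exp(a) + 6)*(2*exp(a) + 3))*exp(-a)/(exp(a) + 6)^3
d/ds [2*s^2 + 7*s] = 4*s + 7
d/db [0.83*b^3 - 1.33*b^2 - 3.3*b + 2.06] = 2.49*b^2 - 2.66*b - 3.3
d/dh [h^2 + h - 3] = 2*h + 1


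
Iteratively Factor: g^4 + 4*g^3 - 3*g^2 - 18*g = (g + 3)*(g^3 + g^2 - 6*g) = (g + 3)^2*(g^2 - 2*g) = (g - 2)*(g + 3)^2*(g)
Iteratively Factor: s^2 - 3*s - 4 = (s + 1)*(s - 4)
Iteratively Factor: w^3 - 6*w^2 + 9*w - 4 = (w - 4)*(w^2 - 2*w + 1) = (w - 4)*(w - 1)*(w - 1)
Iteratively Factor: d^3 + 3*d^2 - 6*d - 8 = (d + 4)*(d^2 - d - 2) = (d - 2)*(d + 4)*(d + 1)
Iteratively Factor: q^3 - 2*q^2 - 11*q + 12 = (q + 3)*(q^2 - 5*q + 4) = (q - 4)*(q + 3)*(q - 1)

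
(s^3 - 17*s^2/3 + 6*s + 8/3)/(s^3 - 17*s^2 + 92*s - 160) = (3*s^2 - 5*s - 2)/(3*(s^2 - 13*s + 40))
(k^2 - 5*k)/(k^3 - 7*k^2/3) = 3*(k - 5)/(k*(3*k - 7))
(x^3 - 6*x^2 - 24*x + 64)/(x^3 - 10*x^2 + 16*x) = (x + 4)/x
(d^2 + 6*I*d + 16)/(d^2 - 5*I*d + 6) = (d^2 + 6*I*d + 16)/(d^2 - 5*I*d + 6)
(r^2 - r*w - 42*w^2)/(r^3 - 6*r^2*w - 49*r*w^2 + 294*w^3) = (r + 6*w)/(r^2 + r*w - 42*w^2)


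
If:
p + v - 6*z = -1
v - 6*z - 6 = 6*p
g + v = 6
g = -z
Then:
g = -6/5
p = -1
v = 36/5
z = 6/5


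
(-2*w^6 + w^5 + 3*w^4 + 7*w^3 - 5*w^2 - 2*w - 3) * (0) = 0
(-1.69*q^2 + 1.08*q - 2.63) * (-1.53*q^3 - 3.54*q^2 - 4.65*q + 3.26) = 2.5857*q^5 + 4.3302*q^4 + 8.0592*q^3 - 1.2212*q^2 + 15.7503*q - 8.5738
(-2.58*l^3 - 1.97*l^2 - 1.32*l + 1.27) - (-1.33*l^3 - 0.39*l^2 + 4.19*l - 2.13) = -1.25*l^3 - 1.58*l^2 - 5.51*l + 3.4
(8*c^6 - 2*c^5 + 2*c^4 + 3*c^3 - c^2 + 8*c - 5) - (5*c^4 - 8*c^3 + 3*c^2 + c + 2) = 8*c^6 - 2*c^5 - 3*c^4 + 11*c^3 - 4*c^2 + 7*c - 7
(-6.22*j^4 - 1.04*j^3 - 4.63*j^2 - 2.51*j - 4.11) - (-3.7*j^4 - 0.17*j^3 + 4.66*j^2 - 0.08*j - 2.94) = -2.52*j^4 - 0.87*j^3 - 9.29*j^2 - 2.43*j - 1.17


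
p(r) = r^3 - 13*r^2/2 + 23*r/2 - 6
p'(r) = 3*r^2 - 13*r + 23/2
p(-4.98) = -347.98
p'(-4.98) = 150.64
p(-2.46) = -88.51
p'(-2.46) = 61.63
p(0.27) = -3.35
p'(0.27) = 8.21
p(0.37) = -2.58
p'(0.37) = 7.10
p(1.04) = 0.05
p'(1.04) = 1.22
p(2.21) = -1.54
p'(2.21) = -2.58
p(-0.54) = -14.26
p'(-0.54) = 19.39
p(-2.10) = -68.08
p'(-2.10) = 52.03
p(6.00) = 45.00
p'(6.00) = 41.50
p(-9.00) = -1365.00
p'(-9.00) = 371.50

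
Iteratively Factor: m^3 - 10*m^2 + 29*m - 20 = (m - 4)*(m^2 - 6*m + 5) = (m - 5)*(m - 4)*(m - 1)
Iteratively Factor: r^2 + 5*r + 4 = (r + 4)*(r + 1)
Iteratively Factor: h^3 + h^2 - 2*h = (h)*(h^2 + h - 2) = h*(h + 2)*(h - 1)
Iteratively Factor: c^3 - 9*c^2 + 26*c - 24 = (c - 3)*(c^2 - 6*c + 8) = (c - 3)*(c - 2)*(c - 4)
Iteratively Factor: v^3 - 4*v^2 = (v)*(v^2 - 4*v) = v*(v - 4)*(v)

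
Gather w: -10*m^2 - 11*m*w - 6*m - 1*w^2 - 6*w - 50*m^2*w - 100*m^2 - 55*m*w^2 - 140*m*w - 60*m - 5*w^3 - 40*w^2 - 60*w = -110*m^2 - 66*m - 5*w^3 + w^2*(-55*m - 41) + w*(-50*m^2 - 151*m - 66)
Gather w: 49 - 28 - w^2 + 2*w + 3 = -w^2 + 2*w + 24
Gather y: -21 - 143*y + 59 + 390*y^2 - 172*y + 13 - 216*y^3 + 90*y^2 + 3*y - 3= -216*y^3 + 480*y^2 - 312*y + 48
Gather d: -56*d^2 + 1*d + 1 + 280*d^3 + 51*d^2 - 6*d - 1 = 280*d^3 - 5*d^2 - 5*d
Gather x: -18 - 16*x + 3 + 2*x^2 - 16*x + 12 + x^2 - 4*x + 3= 3*x^2 - 36*x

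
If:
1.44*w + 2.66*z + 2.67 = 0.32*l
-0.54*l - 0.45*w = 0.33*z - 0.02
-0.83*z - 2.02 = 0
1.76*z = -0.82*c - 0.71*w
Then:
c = 3.05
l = -0.57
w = 2.51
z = -2.43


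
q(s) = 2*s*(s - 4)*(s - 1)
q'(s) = 2*s*(s - 4) + 2*s*(s - 1) + 2*(s - 4)*(s - 1) = 6*s^2 - 20*s + 8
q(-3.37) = -217.07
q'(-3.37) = 143.54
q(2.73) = -12.00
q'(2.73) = -1.88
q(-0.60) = -8.83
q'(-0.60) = 22.16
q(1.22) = -1.49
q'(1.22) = -7.47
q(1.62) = -4.78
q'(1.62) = -8.65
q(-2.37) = -101.75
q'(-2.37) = 89.10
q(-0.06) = -0.52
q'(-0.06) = 9.22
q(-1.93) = -67.07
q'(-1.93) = 68.95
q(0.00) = 0.00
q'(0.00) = 8.00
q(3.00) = -12.00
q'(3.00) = 2.00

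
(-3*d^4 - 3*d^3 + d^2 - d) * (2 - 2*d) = 6*d^5 - 8*d^3 + 4*d^2 - 2*d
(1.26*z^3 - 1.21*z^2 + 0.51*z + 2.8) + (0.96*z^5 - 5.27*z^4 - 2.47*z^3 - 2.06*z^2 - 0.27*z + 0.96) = 0.96*z^5 - 5.27*z^4 - 1.21*z^3 - 3.27*z^2 + 0.24*z + 3.76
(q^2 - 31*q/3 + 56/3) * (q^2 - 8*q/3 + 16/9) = q^4 - 13*q^3 + 48*q^2 - 1840*q/27 + 896/27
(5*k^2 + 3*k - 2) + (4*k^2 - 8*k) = 9*k^2 - 5*k - 2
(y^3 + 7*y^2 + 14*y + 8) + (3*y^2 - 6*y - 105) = y^3 + 10*y^2 + 8*y - 97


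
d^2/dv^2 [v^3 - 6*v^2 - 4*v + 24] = 6*v - 12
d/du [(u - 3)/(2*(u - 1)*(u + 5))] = (-u^2 + 6*u + 7)/(2*(u^4 + 8*u^3 + 6*u^2 - 40*u + 25))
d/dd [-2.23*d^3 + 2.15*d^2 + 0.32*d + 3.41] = -6.69*d^2 + 4.3*d + 0.32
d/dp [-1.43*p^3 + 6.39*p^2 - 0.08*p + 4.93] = -4.29*p^2 + 12.78*p - 0.08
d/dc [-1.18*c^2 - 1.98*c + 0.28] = -2.36*c - 1.98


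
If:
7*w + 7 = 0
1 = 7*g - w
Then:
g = 0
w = -1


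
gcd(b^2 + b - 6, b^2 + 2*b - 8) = b - 2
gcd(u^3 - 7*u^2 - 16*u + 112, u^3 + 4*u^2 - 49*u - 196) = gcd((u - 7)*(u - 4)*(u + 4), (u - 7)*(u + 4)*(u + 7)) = u^2 - 3*u - 28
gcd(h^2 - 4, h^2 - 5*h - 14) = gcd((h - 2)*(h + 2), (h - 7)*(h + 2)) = h + 2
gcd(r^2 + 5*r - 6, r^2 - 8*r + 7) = r - 1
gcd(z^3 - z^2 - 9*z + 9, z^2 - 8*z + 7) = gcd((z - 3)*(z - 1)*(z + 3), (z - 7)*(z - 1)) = z - 1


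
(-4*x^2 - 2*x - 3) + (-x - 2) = -4*x^2 - 3*x - 5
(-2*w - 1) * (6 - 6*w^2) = 12*w^3 + 6*w^2 - 12*w - 6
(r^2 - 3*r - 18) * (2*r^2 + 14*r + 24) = 2*r^4 + 8*r^3 - 54*r^2 - 324*r - 432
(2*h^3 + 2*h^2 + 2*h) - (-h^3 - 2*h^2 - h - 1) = 3*h^3 + 4*h^2 + 3*h + 1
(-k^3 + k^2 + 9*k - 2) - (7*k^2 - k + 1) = -k^3 - 6*k^2 + 10*k - 3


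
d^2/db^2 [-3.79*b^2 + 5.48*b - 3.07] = -7.58000000000000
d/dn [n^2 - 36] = 2*n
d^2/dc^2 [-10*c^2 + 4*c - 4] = -20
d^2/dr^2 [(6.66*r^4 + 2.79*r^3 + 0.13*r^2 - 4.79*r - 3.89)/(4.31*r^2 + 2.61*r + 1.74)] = (247.433652*r^6 + 449.514036*r^5 + 571.88754*r^4 + 299.212646*r^3 - 121.426878*r^2 + 3.66078599999992*r + 49.640982)/(80.062991*r^6 + 145.450863*r^5 + 185.047695*r^4 + 135.220185*r^3 + 74.70603*r^2 + 23.706108*r + 5.268024)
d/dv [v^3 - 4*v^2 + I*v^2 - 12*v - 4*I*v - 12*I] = 3*v^2 + 2*v*(-4 + I) - 12 - 4*I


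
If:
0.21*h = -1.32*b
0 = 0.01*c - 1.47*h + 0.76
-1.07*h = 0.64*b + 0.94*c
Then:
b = -0.08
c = -0.53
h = 0.51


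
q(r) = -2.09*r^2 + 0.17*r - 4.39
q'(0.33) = -1.21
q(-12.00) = -307.39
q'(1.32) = -5.35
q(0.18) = -4.43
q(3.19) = -25.12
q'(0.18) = -0.58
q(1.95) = -12.01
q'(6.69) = -27.79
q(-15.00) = -477.19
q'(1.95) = -7.98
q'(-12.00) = 50.33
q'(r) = 0.17 - 4.18*r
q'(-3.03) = 12.84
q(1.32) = -7.81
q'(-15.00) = 62.87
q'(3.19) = -13.16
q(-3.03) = -24.09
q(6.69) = -96.79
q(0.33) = -4.56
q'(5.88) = -24.41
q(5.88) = -75.65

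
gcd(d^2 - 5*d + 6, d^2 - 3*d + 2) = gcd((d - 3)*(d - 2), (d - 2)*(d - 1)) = d - 2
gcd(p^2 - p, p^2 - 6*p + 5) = p - 1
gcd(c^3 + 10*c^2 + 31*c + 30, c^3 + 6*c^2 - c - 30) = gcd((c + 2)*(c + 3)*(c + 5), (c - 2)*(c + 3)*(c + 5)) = c^2 + 8*c + 15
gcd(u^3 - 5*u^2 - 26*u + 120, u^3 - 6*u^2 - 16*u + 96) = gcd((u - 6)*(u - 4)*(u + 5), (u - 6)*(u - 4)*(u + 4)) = u^2 - 10*u + 24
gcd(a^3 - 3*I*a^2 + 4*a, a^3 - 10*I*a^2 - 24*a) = a^2 - 4*I*a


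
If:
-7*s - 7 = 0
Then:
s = -1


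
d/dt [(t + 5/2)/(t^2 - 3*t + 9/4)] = 4*(-2*t - 13)/(8*t^3 - 36*t^2 + 54*t - 27)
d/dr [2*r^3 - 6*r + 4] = 6*r^2 - 6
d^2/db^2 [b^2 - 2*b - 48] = 2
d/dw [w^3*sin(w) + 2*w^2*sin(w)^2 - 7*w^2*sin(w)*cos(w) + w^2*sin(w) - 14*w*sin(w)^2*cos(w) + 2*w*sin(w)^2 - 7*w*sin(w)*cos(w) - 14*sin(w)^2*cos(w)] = w^3*cos(w) + 3*w^2*sin(w) + 2*w^2*sin(2*w) + w^2*cos(w) - 7*w^2*cos(2*w) + 11*w*sin(w)/2 - 5*w*sin(2*w) - 21*w*sin(3*w)/2 - 9*w*cos(2*w) + 2*w + 7*sin(w)/2 - 7*sin(2*w)/2 - 21*sin(3*w)/2 - 7*cos(w)/2 - cos(2*w) + 7*cos(3*w)/2 + 1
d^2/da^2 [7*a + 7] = 0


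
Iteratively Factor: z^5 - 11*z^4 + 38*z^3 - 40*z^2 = (z - 2)*(z^4 - 9*z^3 + 20*z^2) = z*(z - 2)*(z^3 - 9*z^2 + 20*z) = z^2*(z - 2)*(z^2 - 9*z + 20) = z^2*(z - 4)*(z - 2)*(z - 5)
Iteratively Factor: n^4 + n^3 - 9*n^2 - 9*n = (n + 3)*(n^3 - 2*n^2 - 3*n) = (n + 1)*(n + 3)*(n^2 - 3*n) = (n - 3)*(n + 1)*(n + 3)*(n)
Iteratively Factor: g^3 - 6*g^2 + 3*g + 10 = (g - 5)*(g^2 - g - 2) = (g - 5)*(g + 1)*(g - 2)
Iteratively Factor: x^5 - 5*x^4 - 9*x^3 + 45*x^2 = (x)*(x^4 - 5*x^3 - 9*x^2 + 45*x) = x*(x - 5)*(x^3 - 9*x) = x^2*(x - 5)*(x^2 - 9) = x^2*(x - 5)*(x - 3)*(x + 3)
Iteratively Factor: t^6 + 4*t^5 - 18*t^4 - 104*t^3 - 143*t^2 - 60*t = (t + 4)*(t^5 - 18*t^3 - 32*t^2 - 15*t) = (t + 1)*(t + 4)*(t^4 - t^3 - 17*t^2 - 15*t) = (t + 1)^2*(t + 4)*(t^3 - 2*t^2 - 15*t) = (t + 1)^2*(t + 3)*(t + 4)*(t^2 - 5*t) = (t - 5)*(t + 1)^2*(t + 3)*(t + 4)*(t)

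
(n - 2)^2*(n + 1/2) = n^3 - 7*n^2/2 + 2*n + 2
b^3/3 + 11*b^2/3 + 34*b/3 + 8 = (b/3 + 1/3)*(b + 4)*(b + 6)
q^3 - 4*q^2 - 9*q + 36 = (q - 4)*(q - 3)*(q + 3)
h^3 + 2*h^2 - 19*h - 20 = (h - 4)*(h + 1)*(h + 5)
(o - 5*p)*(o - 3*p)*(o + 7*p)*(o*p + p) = o^4*p - o^3*p^2 + o^3*p - 41*o^2*p^3 - o^2*p^2 + 105*o*p^4 - 41*o*p^3 + 105*p^4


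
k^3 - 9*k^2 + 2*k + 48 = (k - 8)*(k - 3)*(k + 2)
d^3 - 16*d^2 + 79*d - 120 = (d - 8)*(d - 5)*(d - 3)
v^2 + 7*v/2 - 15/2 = (v - 3/2)*(v + 5)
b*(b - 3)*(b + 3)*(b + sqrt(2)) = b^4 + sqrt(2)*b^3 - 9*b^2 - 9*sqrt(2)*b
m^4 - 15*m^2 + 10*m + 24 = (m - 3)*(m - 2)*(m + 1)*(m + 4)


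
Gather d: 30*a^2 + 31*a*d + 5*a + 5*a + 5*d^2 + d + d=30*a^2 + 10*a + 5*d^2 + d*(31*a + 2)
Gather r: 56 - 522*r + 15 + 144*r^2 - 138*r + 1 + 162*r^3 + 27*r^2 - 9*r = 162*r^3 + 171*r^2 - 669*r + 72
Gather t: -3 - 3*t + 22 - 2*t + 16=35 - 5*t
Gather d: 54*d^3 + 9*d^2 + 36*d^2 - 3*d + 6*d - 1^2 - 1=54*d^3 + 45*d^2 + 3*d - 2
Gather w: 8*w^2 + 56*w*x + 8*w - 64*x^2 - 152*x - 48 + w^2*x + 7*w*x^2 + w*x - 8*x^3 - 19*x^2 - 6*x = w^2*(x + 8) + w*(7*x^2 + 57*x + 8) - 8*x^3 - 83*x^2 - 158*x - 48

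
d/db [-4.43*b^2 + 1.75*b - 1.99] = 1.75 - 8.86*b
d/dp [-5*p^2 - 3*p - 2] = -10*p - 3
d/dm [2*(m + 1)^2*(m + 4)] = 6*(m + 1)*(m + 3)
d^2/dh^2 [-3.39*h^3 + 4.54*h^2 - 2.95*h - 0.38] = 9.08 - 20.34*h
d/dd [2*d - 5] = 2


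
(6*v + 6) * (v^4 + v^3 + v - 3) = 6*v^5 + 12*v^4 + 6*v^3 + 6*v^2 - 12*v - 18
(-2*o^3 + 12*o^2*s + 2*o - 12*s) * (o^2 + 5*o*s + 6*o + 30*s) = -2*o^5 + 2*o^4*s - 12*o^4 + 60*o^3*s^2 + 12*o^3*s + 2*o^3 + 360*o^2*s^2 - 2*o^2*s + 12*o^2 - 60*o*s^2 - 12*o*s - 360*s^2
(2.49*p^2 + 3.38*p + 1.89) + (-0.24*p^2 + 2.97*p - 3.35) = 2.25*p^2 + 6.35*p - 1.46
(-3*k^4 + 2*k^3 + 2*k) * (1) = -3*k^4 + 2*k^3 + 2*k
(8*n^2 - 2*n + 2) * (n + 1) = 8*n^3 + 6*n^2 + 2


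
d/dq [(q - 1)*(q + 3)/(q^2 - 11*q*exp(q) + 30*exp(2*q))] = ((q - 1)*(q + 3)*(11*q*exp(q) - 2*q - 60*exp(2*q) + 11*exp(q)) + 2*(q + 1)*(q^2 - 11*q*exp(q) + 30*exp(2*q)))/(q^2 - 11*q*exp(q) + 30*exp(2*q))^2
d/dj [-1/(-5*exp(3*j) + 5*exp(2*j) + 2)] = (10 - 15*exp(j))*exp(2*j)/(-5*exp(3*j) + 5*exp(2*j) + 2)^2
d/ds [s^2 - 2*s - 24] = 2*s - 2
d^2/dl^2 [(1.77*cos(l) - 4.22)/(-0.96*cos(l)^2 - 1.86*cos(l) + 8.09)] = (-0.0516381215147922*(1 - cos(l)^2)^2 + 0.00450035882843181*cos(l)^5 + 0.156182474129507*cos(l)^3 - 0.367376170422442*cos(l)^2 + 0.0415909005942131*cos(l) + 0.166075112743268)/(0.134642356241234*cos(l)^2 + 0.260869565217391*cos(l) - 1.13464235624123)^3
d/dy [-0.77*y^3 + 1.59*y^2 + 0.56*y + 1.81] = -2.31*y^2 + 3.18*y + 0.56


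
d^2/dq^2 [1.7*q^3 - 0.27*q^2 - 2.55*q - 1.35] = 10.2*q - 0.54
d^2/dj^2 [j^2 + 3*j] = 2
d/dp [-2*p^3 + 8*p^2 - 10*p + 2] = -6*p^2 + 16*p - 10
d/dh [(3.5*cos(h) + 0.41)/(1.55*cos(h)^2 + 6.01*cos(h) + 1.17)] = (5.425*cos(h)^2 + 1.271*cos(h) - 1.6309)*sin(h)/(2.4025*cos(h)^4 + 18.631*cos(h)^3 + 39.7471*cos(h)^2 + 14.0634*cos(h) + 1.3689)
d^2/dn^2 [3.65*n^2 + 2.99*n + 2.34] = 7.30000000000000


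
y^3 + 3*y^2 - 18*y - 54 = (y + 3)*(y - 3*sqrt(2))*(y + 3*sqrt(2))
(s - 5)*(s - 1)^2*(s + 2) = s^4 - 5*s^3 - 3*s^2 + 17*s - 10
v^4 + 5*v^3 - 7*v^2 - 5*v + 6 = (v - 1)^2*(v + 1)*(v + 6)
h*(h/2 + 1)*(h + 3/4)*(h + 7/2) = h^4/2 + 25*h^3/8 + 89*h^2/16 + 21*h/8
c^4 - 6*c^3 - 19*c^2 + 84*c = c*(c - 7)*(c - 3)*(c + 4)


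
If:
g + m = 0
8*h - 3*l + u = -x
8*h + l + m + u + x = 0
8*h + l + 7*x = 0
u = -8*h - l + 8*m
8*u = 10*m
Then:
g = 0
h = 0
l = 0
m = 0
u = 0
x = 0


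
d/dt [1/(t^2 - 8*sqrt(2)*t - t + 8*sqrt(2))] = (-2*t + 1 + 8*sqrt(2))/(t^2 - 8*sqrt(2)*t - t + 8*sqrt(2))^2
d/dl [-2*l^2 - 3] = -4*l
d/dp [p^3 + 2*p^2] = p*(3*p + 4)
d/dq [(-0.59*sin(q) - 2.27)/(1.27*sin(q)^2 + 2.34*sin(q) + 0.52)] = (0.7493*sin(q)^2 + 5.7658*sin(q) + 5.005)*cos(q)/(1.6129*sin(q)^4 + 5.9436*sin(q)^3 + 6.7964*sin(q)^2 + 2.4336*sin(q) + 0.2704)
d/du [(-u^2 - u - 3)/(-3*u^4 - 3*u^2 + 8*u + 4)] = ((2*u + 1)*(3*u^4 + 3*u^2 - 8*u - 4) - 2*(u^2 + u + 3)*(6*u^3 + 3*u - 4))/(3*u^4 + 3*u^2 - 8*u - 4)^2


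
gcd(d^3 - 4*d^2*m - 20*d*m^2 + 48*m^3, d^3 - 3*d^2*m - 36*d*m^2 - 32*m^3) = d + 4*m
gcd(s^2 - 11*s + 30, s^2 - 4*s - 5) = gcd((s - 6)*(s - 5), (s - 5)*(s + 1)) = s - 5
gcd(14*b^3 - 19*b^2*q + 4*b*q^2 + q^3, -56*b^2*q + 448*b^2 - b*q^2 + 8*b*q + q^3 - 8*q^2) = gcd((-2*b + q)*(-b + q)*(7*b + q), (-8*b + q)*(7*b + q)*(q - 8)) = 7*b + q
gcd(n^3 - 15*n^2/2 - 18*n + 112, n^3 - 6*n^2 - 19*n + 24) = n - 8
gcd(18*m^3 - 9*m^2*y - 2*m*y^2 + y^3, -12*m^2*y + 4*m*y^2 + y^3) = -2*m + y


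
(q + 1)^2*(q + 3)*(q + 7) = q^4 + 12*q^3 + 42*q^2 + 52*q + 21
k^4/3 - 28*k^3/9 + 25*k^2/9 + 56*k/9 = k*(k/3 + 1/3)*(k - 8)*(k - 7/3)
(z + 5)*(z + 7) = z^2 + 12*z + 35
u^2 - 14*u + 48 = (u - 8)*(u - 6)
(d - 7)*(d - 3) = d^2 - 10*d + 21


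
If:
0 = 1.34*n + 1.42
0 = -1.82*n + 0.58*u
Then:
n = -1.06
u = -3.33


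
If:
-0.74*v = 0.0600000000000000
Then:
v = -0.08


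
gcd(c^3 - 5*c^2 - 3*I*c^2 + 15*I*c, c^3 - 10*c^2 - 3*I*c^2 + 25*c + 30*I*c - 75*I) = c^2 + c*(-5 - 3*I) + 15*I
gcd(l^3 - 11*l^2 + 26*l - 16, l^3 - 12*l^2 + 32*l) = l - 8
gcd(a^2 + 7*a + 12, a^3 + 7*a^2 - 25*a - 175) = 1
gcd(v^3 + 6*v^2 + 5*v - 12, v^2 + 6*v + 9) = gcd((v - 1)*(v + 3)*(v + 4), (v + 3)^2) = v + 3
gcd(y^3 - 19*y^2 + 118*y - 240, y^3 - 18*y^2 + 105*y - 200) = y^2 - 13*y + 40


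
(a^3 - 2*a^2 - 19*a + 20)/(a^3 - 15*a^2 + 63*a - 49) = (a^2 - a - 20)/(a^2 - 14*a + 49)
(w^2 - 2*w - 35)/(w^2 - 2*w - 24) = (-w^2 + 2*w + 35)/(-w^2 + 2*w + 24)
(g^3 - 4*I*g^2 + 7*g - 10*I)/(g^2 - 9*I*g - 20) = (g^2 + I*g + 2)/(g - 4*I)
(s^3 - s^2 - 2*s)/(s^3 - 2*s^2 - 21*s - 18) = s*(s - 2)/(s^2 - 3*s - 18)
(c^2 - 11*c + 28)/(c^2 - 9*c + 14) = (c - 4)/(c - 2)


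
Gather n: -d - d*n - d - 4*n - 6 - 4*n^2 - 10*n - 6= -2*d - 4*n^2 + n*(-d - 14) - 12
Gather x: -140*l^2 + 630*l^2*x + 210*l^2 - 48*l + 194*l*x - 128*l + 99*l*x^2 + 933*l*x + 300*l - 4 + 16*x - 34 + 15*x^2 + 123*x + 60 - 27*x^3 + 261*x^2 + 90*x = 70*l^2 + 124*l - 27*x^3 + x^2*(99*l + 276) + x*(630*l^2 + 1127*l + 229) + 22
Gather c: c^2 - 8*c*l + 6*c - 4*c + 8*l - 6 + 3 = c^2 + c*(2 - 8*l) + 8*l - 3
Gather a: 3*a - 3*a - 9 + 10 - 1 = 0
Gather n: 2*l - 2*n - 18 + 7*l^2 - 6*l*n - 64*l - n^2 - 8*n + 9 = 7*l^2 - 62*l - n^2 + n*(-6*l - 10) - 9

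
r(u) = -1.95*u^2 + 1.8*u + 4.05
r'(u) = 1.8 - 3.9*u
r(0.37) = 4.45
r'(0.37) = 0.36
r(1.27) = 3.19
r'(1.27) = -3.15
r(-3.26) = -22.54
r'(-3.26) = 14.51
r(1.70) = 1.47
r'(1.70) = -4.83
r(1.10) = 3.67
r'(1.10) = -2.49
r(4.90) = -33.95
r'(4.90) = -17.31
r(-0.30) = 3.33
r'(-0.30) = 2.97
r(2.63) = -4.70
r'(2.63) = -8.46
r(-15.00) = -461.70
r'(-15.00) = 60.30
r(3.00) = -8.10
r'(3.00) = -9.90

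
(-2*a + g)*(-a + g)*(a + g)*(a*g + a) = 2*a^4*g + 2*a^4 - a^3*g^2 - a^3*g - 2*a^2*g^3 - 2*a^2*g^2 + a*g^4 + a*g^3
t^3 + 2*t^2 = t^2*(t + 2)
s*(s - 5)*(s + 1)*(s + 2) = s^4 - 2*s^3 - 13*s^2 - 10*s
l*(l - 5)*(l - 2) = l^3 - 7*l^2 + 10*l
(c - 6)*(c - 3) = c^2 - 9*c + 18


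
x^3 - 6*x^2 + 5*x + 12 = (x - 4)*(x - 3)*(x + 1)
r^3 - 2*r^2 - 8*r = r*(r - 4)*(r + 2)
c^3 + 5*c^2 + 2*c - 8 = (c - 1)*(c + 2)*(c + 4)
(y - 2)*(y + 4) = y^2 + 2*y - 8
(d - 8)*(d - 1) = d^2 - 9*d + 8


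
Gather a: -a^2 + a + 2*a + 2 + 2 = -a^2 + 3*a + 4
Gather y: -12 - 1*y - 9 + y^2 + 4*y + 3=y^2 + 3*y - 18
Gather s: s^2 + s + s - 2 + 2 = s^2 + 2*s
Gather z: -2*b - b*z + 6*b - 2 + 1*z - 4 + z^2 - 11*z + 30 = 4*b + z^2 + z*(-b - 10) + 24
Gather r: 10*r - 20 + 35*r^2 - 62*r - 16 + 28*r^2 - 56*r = 63*r^2 - 108*r - 36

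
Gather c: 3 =3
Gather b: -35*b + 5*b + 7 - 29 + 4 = -30*b - 18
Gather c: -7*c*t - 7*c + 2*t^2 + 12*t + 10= c*(-7*t - 7) + 2*t^2 + 12*t + 10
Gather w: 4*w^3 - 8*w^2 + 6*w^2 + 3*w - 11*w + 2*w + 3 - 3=4*w^3 - 2*w^2 - 6*w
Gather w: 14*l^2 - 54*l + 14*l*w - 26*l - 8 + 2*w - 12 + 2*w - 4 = 14*l^2 - 80*l + w*(14*l + 4) - 24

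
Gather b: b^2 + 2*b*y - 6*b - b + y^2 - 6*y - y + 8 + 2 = b^2 + b*(2*y - 7) + y^2 - 7*y + 10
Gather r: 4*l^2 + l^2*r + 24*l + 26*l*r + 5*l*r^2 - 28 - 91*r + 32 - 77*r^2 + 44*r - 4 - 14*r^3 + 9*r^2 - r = 4*l^2 + 24*l - 14*r^3 + r^2*(5*l - 68) + r*(l^2 + 26*l - 48)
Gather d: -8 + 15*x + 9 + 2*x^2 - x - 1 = 2*x^2 + 14*x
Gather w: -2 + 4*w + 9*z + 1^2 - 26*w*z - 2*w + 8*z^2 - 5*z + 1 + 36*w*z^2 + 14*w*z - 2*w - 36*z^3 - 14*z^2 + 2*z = w*(36*z^2 - 12*z) - 36*z^3 - 6*z^2 + 6*z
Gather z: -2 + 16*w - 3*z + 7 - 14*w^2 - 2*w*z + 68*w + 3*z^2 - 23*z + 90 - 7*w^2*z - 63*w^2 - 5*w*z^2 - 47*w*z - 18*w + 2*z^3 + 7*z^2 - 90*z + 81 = -77*w^2 + 66*w + 2*z^3 + z^2*(10 - 5*w) + z*(-7*w^2 - 49*w - 116) + 176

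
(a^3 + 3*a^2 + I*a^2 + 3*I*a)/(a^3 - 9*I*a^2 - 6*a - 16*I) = a*(a + 3)/(a^2 - 10*I*a - 16)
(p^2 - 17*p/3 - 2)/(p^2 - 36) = (p + 1/3)/(p + 6)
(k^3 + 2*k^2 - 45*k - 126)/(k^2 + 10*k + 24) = (k^2 - 4*k - 21)/(k + 4)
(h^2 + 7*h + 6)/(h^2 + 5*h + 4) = (h + 6)/(h + 4)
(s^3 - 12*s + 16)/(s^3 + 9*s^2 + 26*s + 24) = (s^2 - 4*s + 4)/(s^2 + 5*s + 6)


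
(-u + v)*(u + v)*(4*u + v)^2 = -16*u^4 - 8*u^3*v + 15*u^2*v^2 + 8*u*v^3 + v^4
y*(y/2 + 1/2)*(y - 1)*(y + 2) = y^4/2 + y^3 - y^2/2 - y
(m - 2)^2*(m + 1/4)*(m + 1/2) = m^4 - 13*m^3/4 + 9*m^2/8 + 5*m/2 + 1/2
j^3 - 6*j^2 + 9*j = j*(j - 3)^2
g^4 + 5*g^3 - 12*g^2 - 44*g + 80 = (g - 2)^2*(g + 4)*(g + 5)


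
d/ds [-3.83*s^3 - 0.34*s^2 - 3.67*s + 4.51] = -11.49*s^2 - 0.68*s - 3.67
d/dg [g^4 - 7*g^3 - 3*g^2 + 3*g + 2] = 4*g^3 - 21*g^2 - 6*g + 3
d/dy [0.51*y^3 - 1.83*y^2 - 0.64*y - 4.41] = 1.53*y^2 - 3.66*y - 0.64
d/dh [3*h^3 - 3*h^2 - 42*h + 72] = 9*h^2 - 6*h - 42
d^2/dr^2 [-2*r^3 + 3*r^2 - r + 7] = 6 - 12*r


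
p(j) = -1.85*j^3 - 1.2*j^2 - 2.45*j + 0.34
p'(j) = -5.55*j^2 - 2.4*j - 2.45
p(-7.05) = 606.21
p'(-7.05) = -261.38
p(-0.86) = 2.74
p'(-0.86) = -4.49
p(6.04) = -465.88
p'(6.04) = -219.42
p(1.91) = -21.61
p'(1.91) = -27.28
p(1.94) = -22.44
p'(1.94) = -27.99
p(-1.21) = 4.82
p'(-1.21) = -7.67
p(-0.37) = 1.18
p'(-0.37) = -2.32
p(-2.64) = 32.48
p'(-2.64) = -34.80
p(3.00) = -67.76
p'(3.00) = -59.60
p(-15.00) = 6010.84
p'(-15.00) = -1215.20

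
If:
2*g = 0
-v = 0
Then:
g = 0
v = 0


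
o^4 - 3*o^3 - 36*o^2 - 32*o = o*(o - 8)*(o + 1)*(o + 4)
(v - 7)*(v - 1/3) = v^2 - 22*v/3 + 7/3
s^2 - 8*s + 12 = (s - 6)*(s - 2)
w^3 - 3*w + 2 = (w - 1)^2*(w + 2)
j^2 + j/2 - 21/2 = (j - 3)*(j + 7/2)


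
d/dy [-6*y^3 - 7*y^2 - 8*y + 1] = -18*y^2 - 14*y - 8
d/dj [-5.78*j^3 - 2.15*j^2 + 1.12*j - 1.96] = -17.34*j^2 - 4.3*j + 1.12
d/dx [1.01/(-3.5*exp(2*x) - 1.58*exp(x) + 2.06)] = (7.07*exp(x) + 1.5958)*exp(x)/(3.5*exp(2*x) + 1.58*exp(x) - 2.06)^2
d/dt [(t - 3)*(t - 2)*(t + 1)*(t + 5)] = 4*t^3 + 3*t^2 - 38*t + 11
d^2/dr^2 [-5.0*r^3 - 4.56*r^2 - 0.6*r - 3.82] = -30.0*r - 9.12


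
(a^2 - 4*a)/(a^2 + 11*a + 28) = a*(a - 4)/(a^2 + 11*a + 28)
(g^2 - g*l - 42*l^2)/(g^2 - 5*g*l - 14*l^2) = (g + 6*l)/(g + 2*l)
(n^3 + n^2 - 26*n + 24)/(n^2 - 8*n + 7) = (n^2 + 2*n - 24)/(n - 7)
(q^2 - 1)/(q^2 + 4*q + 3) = (q - 1)/(q + 3)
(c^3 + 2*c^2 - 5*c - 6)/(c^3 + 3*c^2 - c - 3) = (c - 2)/(c - 1)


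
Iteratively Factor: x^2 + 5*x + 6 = (x + 2)*(x + 3)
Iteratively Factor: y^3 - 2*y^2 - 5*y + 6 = (y - 3)*(y^2 + y - 2) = (y - 3)*(y - 1)*(y + 2)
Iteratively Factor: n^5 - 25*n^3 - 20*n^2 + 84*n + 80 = (n + 4)*(n^4 - 4*n^3 - 9*n^2 + 16*n + 20) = (n + 1)*(n + 4)*(n^3 - 5*n^2 - 4*n + 20) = (n - 2)*(n + 1)*(n + 4)*(n^2 - 3*n - 10) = (n - 2)*(n + 1)*(n + 2)*(n + 4)*(n - 5)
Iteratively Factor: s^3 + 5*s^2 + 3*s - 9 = (s + 3)*(s^2 + 2*s - 3) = (s + 3)^2*(s - 1)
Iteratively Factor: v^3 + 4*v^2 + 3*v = (v)*(v^2 + 4*v + 3) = v*(v + 1)*(v + 3)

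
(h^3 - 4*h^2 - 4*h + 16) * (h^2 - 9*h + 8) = h^5 - 13*h^4 + 40*h^3 + 20*h^2 - 176*h + 128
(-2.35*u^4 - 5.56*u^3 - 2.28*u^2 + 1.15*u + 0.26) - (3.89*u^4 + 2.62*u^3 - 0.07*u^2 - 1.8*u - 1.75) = -6.24*u^4 - 8.18*u^3 - 2.21*u^2 + 2.95*u + 2.01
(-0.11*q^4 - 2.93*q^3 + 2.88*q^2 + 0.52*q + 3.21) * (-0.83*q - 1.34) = 0.0913*q^5 + 2.5793*q^4 + 1.5358*q^3 - 4.2908*q^2 - 3.3611*q - 4.3014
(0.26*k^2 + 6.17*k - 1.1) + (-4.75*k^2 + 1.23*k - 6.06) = -4.49*k^2 + 7.4*k - 7.16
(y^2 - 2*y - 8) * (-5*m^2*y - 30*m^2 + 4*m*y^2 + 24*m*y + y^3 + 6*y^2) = -5*m^2*y^3 - 20*m^2*y^2 + 100*m^2*y + 240*m^2 + 4*m*y^4 + 16*m*y^3 - 80*m*y^2 - 192*m*y + y^5 + 4*y^4 - 20*y^3 - 48*y^2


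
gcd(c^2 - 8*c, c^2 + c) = c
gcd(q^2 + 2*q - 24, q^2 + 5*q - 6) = q + 6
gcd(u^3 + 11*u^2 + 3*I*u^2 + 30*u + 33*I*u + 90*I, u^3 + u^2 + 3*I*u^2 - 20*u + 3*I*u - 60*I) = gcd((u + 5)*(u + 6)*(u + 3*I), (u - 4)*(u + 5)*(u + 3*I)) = u^2 + u*(5 + 3*I) + 15*I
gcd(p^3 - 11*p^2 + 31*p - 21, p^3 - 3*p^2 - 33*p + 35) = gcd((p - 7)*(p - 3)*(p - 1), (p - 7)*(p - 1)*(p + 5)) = p^2 - 8*p + 7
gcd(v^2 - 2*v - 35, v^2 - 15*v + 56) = v - 7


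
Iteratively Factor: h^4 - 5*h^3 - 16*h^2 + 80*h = (h + 4)*(h^3 - 9*h^2 + 20*h) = (h - 5)*(h + 4)*(h^2 - 4*h) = h*(h - 5)*(h + 4)*(h - 4)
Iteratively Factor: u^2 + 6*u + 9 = (u + 3)*(u + 3)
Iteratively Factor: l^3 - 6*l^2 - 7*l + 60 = (l - 4)*(l^2 - 2*l - 15) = (l - 5)*(l - 4)*(l + 3)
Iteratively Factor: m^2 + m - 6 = (m + 3)*(m - 2)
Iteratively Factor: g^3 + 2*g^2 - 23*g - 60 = (g + 3)*(g^2 - g - 20) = (g + 3)*(g + 4)*(g - 5)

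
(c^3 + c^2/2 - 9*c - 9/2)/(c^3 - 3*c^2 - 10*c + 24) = (2*c^2 - 5*c - 3)/(2*(c^2 - 6*c + 8))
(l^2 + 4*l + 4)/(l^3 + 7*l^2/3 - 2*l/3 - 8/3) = 3*(l + 2)/(3*l^2 + l - 4)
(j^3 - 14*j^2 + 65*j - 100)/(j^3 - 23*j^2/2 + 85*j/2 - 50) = 2*(j - 5)/(2*j - 5)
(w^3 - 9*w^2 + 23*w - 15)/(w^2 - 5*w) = w - 4 + 3/w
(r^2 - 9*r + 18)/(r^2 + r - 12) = (r - 6)/(r + 4)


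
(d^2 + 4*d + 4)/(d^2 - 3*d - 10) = (d + 2)/(d - 5)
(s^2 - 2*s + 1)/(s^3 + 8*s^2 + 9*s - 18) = (s - 1)/(s^2 + 9*s + 18)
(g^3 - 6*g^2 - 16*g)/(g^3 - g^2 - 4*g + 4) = g*(g - 8)/(g^2 - 3*g + 2)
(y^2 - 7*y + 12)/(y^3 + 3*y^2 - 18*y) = (y - 4)/(y*(y + 6))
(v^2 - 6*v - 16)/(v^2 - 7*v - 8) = (v + 2)/(v + 1)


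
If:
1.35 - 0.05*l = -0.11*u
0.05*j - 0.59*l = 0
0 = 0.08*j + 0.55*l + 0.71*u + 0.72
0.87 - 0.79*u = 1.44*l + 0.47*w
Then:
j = 51.92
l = 4.40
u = -10.27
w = 5.64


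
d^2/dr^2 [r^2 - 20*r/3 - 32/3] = 2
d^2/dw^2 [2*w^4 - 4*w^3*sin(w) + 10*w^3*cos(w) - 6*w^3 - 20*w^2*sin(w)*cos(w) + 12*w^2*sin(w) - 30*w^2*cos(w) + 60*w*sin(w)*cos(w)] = 4*w^3*sin(w) - 10*w^3*cos(w) - 72*w^2*sin(w) + 40*w^2*sin(2*w) + 6*w^2*cos(w) + 24*w^2 + 96*w*sin(w) - 120*w*sin(2*w) + 108*w*cos(w) - 80*w*cos(2*w) - 36*w + 24*sin(w) - 20*sin(2*w) - 60*cos(w) + 120*cos(2*w)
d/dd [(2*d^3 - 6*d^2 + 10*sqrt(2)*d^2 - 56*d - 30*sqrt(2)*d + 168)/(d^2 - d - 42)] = 2*(d^4 - 2*d^3 - 95*d^2 + 10*sqrt(2)*d^2 - 420*sqrt(2)*d + 84*d + 630*sqrt(2) + 1260)/(d^4 - 2*d^3 - 83*d^2 + 84*d + 1764)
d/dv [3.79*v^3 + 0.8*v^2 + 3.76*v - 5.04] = 11.37*v^2 + 1.6*v + 3.76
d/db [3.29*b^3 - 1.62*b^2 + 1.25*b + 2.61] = 9.87*b^2 - 3.24*b + 1.25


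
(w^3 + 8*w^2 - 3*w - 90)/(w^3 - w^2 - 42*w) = (w^2 + 2*w - 15)/(w*(w - 7))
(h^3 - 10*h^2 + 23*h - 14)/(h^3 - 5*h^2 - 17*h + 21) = (h - 2)/(h + 3)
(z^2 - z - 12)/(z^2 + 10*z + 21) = (z - 4)/(z + 7)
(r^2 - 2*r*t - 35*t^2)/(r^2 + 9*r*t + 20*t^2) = (r - 7*t)/(r + 4*t)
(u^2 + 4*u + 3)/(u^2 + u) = (u + 3)/u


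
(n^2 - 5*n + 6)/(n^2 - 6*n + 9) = (n - 2)/(n - 3)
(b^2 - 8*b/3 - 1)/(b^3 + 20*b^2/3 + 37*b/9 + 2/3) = 3*(b - 3)/(3*b^2 + 19*b + 6)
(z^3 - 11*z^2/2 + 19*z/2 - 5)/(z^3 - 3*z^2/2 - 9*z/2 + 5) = (z - 2)/(z + 2)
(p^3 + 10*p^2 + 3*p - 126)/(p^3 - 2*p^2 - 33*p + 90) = (p + 7)/(p - 5)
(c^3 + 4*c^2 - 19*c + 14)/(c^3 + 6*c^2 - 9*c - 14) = (c - 1)/(c + 1)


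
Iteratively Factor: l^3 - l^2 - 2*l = (l - 2)*(l^2 + l) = (l - 2)*(l + 1)*(l)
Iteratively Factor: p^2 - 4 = (p - 2)*(p + 2)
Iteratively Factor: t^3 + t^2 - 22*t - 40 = (t + 2)*(t^2 - t - 20) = (t - 5)*(t + 2)*(t + 4)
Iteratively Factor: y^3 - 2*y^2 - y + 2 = (y - 2)*(y^2 - 1) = (y - 2)*(y - 1)*(y + 1)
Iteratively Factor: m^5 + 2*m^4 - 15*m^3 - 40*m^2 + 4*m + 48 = (m - 4)*(m^4 + 6*m^3 + 9*m^2 - 4*m - 12) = (m - 4)*(m + 2)*(m^3 + 4*m^2 + m - 6) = (m - 4)*(m + 2)*(m + 3)*(m^2 + m - 2) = (m - 4)*(m + 2)^2*(m + 3)*(m - 1)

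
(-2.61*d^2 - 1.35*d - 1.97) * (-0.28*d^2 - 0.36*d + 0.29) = 0.7308*d^4 + 1.3176*d^3 + 0.2807*d^2 + 0.3177*d - 0.5713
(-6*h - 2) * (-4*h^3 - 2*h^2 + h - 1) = 24*h^4 + 20*h^3 - 2*h^2 + 4*h + 2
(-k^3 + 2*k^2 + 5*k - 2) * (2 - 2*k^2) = 2*k^5 - 4*k^4 - 12*k^3 + 8*k^2 + 10*k - 4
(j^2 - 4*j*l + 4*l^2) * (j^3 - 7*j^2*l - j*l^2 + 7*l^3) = j^5 - 11*j^4*l + 31*j^3*l^2 - 17*j^2*l^3 - 32*j*l^4 + 28*l^5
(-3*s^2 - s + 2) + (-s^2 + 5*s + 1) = -4*s^2 + 4*s + 3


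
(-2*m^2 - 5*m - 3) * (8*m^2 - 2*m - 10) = -16*m^4 - 36*m^3 + 6*m^2 + 56*m + 30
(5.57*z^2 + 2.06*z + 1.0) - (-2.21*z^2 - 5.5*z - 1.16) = 7.78*z^2 + 7.56*z + 2.16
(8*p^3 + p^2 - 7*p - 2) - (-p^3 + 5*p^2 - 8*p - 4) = 9*p^3 - 4*p^2 + p + 2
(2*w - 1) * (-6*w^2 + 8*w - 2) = -12*w^3 + 22*w^2 - 12*w + 2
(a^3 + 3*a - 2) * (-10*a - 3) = -10*a^4 - 3*a^3 - 30*a^2 + 11*a + 6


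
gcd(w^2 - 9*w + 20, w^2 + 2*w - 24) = w - 4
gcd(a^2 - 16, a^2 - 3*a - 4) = a - 4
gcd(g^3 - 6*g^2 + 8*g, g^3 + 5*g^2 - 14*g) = g^2 - 2*g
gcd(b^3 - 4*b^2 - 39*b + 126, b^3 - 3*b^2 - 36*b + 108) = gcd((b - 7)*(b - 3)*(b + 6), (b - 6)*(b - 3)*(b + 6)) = b^2 + 3*b - 18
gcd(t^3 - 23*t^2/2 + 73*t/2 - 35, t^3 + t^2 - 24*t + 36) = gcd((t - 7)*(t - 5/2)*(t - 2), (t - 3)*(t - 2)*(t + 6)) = t - 2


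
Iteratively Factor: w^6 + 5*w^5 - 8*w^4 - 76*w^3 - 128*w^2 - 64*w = (w + 2)*(w^5 + 3*w^4 - 14*w^3 - 48*w^2 - 32*w) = (w + 2)^2*(w^4 + w^3 - 16*w^2 - 16*w) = w*(w + 2)^2*(w^3 + w^2 - 16*w - 16) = w*(w + 1)*(w + 2)^2*(w^2 - 16) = w*(w - 4)*(w + 1)*(w + 2)^2*(w + 4)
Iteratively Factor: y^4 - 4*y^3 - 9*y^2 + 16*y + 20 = (y - 5)*(y^3 + y^2 - 4*y - 4) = (y - 5)*(y + 2)*(y^2 - y - 2) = (y - 5)*(y + 1)*(y + 2)*(y - 2)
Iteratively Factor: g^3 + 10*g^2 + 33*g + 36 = (g + 3)*(g^2 + 7*g + 12) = (g + 3)*(g + 4)*(g + 3)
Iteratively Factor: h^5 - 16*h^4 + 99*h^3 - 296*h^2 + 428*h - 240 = (h - 4)*(h^4 - 12*h^3 + 51*h^2 - 92*h + 60) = (h - 5)*(h - 4)*(h^3 - 7*h^2 + 16*h - 12) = (h - 5)*(h - 4)*(h - 2)*(h^2 - 5*h + 6) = (h - 5)*(h - 4)*(h - 3)*(h - 2)*(h - 2)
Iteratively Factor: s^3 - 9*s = (s - 3)*(s^2 + 3*s) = (s - 3)*(s + 3)*(s)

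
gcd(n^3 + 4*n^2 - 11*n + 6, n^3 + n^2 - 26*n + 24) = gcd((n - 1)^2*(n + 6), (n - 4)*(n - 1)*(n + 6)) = n^2 + 5*n - 6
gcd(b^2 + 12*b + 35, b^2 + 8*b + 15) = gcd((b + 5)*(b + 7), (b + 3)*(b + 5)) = b + 5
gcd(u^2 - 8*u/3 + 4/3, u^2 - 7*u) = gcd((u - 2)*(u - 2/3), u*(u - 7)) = 1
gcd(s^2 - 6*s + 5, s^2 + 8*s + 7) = 1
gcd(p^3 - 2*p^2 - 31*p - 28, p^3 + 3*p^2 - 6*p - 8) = p^2 + 5*p + 4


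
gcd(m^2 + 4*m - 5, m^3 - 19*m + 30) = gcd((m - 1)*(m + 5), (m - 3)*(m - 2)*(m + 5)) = m + 5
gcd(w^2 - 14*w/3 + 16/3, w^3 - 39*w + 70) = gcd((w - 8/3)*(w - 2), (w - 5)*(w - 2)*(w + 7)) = w - 2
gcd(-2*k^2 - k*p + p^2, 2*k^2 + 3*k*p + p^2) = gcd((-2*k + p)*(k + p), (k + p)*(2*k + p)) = k + p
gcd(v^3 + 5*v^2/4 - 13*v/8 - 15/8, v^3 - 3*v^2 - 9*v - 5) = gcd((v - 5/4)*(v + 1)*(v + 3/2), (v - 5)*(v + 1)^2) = v + 1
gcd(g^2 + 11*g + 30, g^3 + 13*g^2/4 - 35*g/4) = g + 5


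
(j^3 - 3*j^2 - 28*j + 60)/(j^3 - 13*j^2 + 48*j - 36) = (j^2 + 3*j - 10)/(j^2 - 7*j + 6)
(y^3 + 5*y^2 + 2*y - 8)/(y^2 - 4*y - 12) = (y^2 + 3*y - 4)/(y - 6)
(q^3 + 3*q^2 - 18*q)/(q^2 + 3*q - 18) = q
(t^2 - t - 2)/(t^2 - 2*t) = (t + 1)/t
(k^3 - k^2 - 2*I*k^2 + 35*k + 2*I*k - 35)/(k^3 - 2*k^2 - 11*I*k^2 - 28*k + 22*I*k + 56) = (k^2 + k*(-1 + 5*I) - 5*I)/(k^2 + k*(-2 - 4*I) + 8*I)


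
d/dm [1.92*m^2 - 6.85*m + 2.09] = 3.84*m - 6.85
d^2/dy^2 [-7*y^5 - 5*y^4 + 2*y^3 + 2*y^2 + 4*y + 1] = -140*y^3 - 60*y^2 + 12*y + 4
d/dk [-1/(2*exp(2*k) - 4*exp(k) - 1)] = 4*(exp(k) - 1)*exp(k)/(-2*exp(2*k) + 4*exp(k) + 1)^2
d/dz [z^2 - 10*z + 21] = 2*z - 10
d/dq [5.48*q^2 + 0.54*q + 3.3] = 10.96*q + 0.54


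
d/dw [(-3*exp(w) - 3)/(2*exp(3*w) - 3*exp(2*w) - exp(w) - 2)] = 3*(-(exp(w) + 1)*(-6*exp(2*w) + 6*exp(w) + 1) - 2*exp(3*w) + 3*exp(2*w) + exp(w) + 2)*exp(w)/(-2*exp(3*w) + 3*exp(2*w) + exp(w) + 2)^2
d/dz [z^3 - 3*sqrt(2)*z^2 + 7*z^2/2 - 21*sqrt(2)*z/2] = 3*z^2 - 6*sqrt(2)*z + 7*z - 21*sqrt(2)/2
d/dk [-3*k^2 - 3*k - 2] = -6*k - 3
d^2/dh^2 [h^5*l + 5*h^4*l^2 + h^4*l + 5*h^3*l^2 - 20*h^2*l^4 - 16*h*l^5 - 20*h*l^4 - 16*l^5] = 2*l*(10*h^3 + 30*h^2*l + 6*h^2 + 15*h*l - 20*l^3)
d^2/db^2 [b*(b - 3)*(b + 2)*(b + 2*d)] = 12*b^2 + 12*b*d - 6*b - 4*d - 12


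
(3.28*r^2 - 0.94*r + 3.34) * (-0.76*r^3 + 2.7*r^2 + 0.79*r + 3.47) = -2.4928*r^5 + 9.5704*r^4 - 2.4852*r^3 + 19.657*r^2 - 0.6232*r + 11.5898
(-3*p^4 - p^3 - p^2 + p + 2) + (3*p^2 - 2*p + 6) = -3*p^4 - p^3 + 2*p^2 - p + 8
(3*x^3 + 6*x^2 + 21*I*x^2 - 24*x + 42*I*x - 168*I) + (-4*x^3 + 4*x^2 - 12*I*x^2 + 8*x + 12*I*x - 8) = -x^3 + 10*x^2 + 9*I*x^2 - 16*x + 54*I*x - 8 - 168*I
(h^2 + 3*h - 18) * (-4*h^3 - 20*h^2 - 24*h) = -4*h^5 - 32*h^4 - 12*h^3 + 288*h^2 + 432*h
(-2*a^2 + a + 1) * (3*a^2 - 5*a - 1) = -6*a^4 + 13*a^3 - 6*a - 1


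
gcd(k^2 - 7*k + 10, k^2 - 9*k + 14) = k - 2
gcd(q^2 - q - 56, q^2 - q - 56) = q^2 - q - 56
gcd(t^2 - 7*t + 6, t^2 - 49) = 1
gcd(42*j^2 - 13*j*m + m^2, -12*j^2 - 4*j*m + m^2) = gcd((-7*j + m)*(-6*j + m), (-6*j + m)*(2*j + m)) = 6*j - m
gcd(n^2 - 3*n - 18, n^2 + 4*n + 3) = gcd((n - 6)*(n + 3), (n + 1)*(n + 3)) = n + 3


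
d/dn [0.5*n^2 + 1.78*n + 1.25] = 1.0*n + 1.78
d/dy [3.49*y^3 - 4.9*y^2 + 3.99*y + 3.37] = 10.47*y^2 - 9.8*y + 3.99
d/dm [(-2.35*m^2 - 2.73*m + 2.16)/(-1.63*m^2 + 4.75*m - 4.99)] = (-15.6124*m^2 + 30.4946*m + 3.3627)/(2.6569*m^4 - 15.485*m^3 + 38.8299*m^2 - 47.405*m + 24.9001)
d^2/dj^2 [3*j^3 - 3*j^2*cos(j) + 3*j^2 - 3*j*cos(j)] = 3*j^2*cos(j) + 12*j*sin(j) + 3*j*cos(j) + 18*j - 6*sqrt(2)*cos(j + pi/4) + 6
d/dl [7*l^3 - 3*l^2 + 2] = 3*l*(7*l - 2)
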